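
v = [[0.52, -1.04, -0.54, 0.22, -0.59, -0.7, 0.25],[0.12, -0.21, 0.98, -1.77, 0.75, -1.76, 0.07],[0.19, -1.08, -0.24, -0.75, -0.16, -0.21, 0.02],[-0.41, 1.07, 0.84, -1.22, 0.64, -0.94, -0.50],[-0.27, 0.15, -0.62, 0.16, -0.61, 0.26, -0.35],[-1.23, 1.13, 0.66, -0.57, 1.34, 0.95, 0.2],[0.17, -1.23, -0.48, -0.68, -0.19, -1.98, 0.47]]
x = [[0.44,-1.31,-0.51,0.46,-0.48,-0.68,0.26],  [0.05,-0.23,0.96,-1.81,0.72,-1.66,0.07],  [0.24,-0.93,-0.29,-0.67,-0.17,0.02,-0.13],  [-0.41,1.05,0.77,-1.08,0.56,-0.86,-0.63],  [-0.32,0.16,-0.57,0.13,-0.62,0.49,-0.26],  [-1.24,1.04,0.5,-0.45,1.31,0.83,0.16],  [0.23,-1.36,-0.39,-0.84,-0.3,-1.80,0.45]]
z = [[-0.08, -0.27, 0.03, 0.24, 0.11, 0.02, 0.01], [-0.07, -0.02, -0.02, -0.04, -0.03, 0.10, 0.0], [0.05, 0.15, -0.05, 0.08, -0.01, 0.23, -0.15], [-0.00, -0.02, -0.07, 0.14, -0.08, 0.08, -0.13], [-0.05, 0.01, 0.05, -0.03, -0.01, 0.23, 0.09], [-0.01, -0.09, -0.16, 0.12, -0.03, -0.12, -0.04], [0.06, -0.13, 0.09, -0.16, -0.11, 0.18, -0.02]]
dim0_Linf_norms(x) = [1.24, 1.36, 0.96, 1.81, 1.31, 1.8, 0.63]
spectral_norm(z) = 0.46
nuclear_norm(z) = 1.67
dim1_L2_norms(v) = [1.61, 2.8, 1.38, 2.25, 1.03, 2.51, 2.53]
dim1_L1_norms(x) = [4.14, 5.5, 2.45, 5.36, 2.55, 5.53, 5.37]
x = z + v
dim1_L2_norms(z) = [0.39, 0.13, 0.33, 0.23, 0.26, 0.26, 0.31]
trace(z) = -0.16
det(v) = -0.00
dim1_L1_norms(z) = [0.76, 0.28, 0.72, 0.52, 0.47, 0.57, 0.75]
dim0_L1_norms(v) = [2.91, 5.91, 4.36, 5.37, 4.28, 6.8, 1.86]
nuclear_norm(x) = 10.72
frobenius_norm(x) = 5.44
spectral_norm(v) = 3.85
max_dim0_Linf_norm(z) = 0.27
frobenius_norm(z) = 0.75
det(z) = -0.00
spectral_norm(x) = 3.73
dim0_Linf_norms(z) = [0.08, 0.27, 0.16, 0.24, 0.11, 0.23, 0.15]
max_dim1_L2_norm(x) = 2.74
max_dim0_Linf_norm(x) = 1.81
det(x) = -0.46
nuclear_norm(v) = 10.57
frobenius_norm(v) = 5.58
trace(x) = -0.50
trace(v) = -0.34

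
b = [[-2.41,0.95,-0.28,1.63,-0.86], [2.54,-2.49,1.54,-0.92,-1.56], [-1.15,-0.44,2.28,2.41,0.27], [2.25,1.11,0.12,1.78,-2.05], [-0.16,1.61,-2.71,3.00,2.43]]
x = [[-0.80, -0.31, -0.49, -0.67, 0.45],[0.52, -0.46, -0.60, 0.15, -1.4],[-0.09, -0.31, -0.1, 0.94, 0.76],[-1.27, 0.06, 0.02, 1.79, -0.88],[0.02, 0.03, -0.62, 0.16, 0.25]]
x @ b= [[0.12, 0.21, -2.67, -2.04, 3.51], [-1.17, -0.18, 1.59, -4.11, -3.6], [1.54, 3.0, -2.63, 3.85, 0.45], [7.36, -0.79, 3.09, -1.53, -4.80], [1.06, 0.8, -2.03, -0.45, 0.05]]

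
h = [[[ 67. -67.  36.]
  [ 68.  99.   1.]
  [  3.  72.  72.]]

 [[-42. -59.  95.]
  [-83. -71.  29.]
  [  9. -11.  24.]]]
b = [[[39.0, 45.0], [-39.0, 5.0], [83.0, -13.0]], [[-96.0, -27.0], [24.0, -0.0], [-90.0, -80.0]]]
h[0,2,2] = 72.0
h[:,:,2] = [[36.0, 1.0, 72.0], [95.0, 29.0, 24.0]]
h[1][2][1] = -11.0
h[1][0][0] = -42.0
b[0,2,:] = [83.0, -13.0]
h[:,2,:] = [[3.0, 72.0, 72.0], [9.0, -11.0, 24.0]]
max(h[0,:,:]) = 99.0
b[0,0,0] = 39.0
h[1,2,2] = 24.0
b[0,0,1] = 45.0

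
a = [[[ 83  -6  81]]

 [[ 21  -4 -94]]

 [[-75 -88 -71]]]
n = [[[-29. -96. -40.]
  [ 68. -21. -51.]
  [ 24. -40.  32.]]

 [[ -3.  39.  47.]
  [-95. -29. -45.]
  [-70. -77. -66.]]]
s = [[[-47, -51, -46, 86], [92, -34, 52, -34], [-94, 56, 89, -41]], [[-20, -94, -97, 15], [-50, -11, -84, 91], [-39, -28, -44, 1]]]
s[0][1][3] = -34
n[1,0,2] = 47.0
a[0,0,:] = [83, -6, 81]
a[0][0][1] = -6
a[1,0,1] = -4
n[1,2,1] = -77.0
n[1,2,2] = -66.0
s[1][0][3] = 15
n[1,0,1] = 39.0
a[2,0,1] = -88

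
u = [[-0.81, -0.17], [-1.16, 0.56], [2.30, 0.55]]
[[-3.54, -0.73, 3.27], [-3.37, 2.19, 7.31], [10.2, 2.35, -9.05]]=u @ [[3.93, 0.06, -4.72], [2.12, 4.03, 3.28]]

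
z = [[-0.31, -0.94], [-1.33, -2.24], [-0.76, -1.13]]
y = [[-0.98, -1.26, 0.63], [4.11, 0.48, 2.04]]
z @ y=[[-3.56,  -0.06,  -2.11], [-7.9,  0.60,  -5.41], [-3.90,  0.42,  -2.78]]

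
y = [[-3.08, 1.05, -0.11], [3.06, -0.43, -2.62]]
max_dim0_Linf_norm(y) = 3.08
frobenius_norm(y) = 5.20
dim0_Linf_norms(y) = [3.08, 1.05, 2.62]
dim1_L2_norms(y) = [3.26, 4.05]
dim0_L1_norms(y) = [6.14, 1.48, 2.73]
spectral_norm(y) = 4.85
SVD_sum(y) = [[-2.56, 0.58, 1.21],[3.45, -0.78, -1.64]] + [[-0.52, 0.47, -1.32], [-0.39, 0.35, -0.98]]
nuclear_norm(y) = 6.72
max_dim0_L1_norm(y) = 6.14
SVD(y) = [[-0.6, 0.80],[0.80, 0.60]] @ diag([4.8503342866611465, 1.8676609188070812]) @ [[0.89, -0.2, -0.42], [-0.35, 0.31, -0.88]]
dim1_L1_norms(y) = [4.24, 6.11]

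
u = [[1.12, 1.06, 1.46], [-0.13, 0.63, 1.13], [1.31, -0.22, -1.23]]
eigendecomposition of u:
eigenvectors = [[0.91,  -0.28,  -0.29], [0.22,  -0.46,  0.86], [0.36,  0.84,  -0.42]]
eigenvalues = [1.95, -1.55, 0.12]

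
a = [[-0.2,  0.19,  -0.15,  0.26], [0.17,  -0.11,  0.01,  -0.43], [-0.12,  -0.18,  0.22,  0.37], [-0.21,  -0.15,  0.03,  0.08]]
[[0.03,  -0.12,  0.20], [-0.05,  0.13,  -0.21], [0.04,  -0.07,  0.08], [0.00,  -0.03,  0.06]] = a@[[-0.04, 0.19, -0.34], [0.1, -0.18, 0.24], [0.11, -0.04, -0.08], [0.08, -0.19, 0.28]]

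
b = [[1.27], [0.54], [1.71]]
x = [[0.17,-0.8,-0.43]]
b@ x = [[0.22, -1.02, -0.55], [0.09, -0.43, -0.23], [0.29, -1.37, -0.74]]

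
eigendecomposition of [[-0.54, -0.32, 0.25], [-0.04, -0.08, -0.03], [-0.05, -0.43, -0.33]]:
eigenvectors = [[-0.85+0.00j, (-0.85-0j), (0.6+0j)], [(-0.1-0.05j), (-0.1+0.05j), -0.53+0.00j], [-0.35-0.38j, -0.35+0.38j, 0.60+0.00j]]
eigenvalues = [(-0.47+0.09j), (-0.47-0.09j), (-0+0j)]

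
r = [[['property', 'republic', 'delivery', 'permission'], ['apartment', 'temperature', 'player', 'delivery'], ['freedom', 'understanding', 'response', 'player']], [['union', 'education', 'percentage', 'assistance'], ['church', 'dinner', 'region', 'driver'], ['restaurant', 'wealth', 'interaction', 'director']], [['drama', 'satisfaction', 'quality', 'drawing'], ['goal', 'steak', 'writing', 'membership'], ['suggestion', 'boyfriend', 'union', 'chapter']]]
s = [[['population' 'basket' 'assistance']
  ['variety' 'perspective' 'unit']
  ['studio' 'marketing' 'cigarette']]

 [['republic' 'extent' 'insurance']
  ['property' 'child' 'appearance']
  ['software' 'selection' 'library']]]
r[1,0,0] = 'union'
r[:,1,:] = [['apartment', 'temperature', 'player', 'delivery'], ['church', 'dinner', 'region', 'driver'], ['goal', 'steak', 'writing', 'membership']]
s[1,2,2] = 'library'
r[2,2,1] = 'boyfriend'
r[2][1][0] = 'goal'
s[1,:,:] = [['republic', 'extent', 'insurance'], ['property', 'child', 'appearance'], ['software', 'selection', 'library']]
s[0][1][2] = 'unit'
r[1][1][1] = 'dinner'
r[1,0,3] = 'assistance'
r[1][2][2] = 'interaction'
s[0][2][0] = 'studio'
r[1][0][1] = 'education'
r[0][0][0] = 'property'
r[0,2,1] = 'understanding'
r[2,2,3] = 'chapter'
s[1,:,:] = [['republic', 'extent', 'insurance'], ['property', 'child', 'appearance'], ['software', 'selection', 'library']]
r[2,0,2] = 'quality'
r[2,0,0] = 'drama'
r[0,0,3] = 'permission'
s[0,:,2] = ['assistance', 'unit', 'cigarette']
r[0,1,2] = 'player'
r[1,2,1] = 'wealth'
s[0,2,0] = 'studio'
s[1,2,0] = 'software'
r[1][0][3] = 'assistance'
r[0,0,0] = 'property'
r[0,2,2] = 'response'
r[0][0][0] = 'property'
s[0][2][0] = 'studio'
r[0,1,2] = 'player'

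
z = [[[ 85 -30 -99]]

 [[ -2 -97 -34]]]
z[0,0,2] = -99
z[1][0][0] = -2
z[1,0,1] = -97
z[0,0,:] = [85, -30, -99]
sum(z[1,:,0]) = -2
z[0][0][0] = 85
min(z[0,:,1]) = -30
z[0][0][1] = -30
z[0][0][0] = 85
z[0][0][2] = -99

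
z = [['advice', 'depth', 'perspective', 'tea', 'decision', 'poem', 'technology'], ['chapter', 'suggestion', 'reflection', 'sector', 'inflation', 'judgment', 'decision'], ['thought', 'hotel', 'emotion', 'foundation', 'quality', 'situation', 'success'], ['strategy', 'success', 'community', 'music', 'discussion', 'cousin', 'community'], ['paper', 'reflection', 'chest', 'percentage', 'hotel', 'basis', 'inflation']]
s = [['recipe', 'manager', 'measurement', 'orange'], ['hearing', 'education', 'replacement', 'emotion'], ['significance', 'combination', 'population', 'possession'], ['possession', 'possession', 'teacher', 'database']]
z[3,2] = 'community'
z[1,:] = ['chapter', 'suggestion', 'reflection', 'sector', 'inflation', 'judgment', 'decision']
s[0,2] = 'measurement'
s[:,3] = ['orange', 'emotion', 'possession', 'database']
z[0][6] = 'technology'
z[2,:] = ['thought', 'hotel', 'emotion', 'foundation', 'quality', 'situation', 'success']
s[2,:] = ['significance', 'combination', 'population', 'possession']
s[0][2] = 'measurement'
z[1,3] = 'sector'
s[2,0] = 'significance'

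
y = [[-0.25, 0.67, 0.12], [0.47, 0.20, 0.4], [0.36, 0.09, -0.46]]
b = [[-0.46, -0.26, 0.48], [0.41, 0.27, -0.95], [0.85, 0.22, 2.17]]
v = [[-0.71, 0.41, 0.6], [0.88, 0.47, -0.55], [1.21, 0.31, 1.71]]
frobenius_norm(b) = 2.67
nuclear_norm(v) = 4.11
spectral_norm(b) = 2.48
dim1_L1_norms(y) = [1.04, 1.07, 0.91]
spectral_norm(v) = 2.13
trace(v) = 1.47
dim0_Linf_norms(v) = [1.21, 0.47, 1.71]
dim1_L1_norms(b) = [1.2, 1.63, 3.24]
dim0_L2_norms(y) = [0.64, 0.7, 0.62]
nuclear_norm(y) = 1.96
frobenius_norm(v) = 2.61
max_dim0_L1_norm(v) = 2.86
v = y + b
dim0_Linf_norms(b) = [0.85, 0.27, 2.17]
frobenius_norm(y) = 1.14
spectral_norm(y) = 0.76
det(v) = -1.76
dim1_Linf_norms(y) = [0.67, 0.47, 0.46]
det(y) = 0.27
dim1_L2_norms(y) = [0.73, 0.65, 0.59]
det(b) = 0.01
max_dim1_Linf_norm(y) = 0.67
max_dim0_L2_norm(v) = 1.89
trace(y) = -0.51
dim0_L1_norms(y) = [1.08, 0.96, 0.98]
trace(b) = 1.98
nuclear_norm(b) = 3.47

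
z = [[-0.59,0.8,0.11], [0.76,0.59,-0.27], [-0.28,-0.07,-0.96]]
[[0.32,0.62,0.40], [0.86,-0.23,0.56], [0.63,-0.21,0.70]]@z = [[0.17,0.59,-0.52], [-0.84,0.51,-0.38], [-0.73,0.33,-0.55]]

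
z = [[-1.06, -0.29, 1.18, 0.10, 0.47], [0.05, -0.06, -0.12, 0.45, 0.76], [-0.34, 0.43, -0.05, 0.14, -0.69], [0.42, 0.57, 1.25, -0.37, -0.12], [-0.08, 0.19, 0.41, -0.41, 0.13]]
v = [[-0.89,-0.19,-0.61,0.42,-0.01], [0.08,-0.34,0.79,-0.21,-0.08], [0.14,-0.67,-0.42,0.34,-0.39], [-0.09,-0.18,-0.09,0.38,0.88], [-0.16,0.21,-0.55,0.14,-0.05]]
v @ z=[[1.32, 0.24, -0.48, -0.41, -0.19], [-0.45, 0.2, -0.20, 0.08, -0.75], [0.13, -0.06, 0.53, -0.31, -0.25], [0.21, 0.38, 0.76, -0.6, -0.05], [0.43, -0.13, -0.03, -0.03, 0.44]]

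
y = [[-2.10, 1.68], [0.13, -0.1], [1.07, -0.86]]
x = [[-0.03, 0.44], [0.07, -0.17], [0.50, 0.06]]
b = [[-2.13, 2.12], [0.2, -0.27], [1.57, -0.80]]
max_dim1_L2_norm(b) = 3.01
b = x + y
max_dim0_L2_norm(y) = 2.36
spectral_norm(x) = 0.51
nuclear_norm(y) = 3.03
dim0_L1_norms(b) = [3.9, 3.19]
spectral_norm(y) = 3.02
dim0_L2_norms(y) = [2.36, 1.89]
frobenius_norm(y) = 3.02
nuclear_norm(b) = 3.94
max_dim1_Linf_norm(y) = 2.1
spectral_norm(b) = 3.47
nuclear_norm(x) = 0.98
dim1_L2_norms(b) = [3.01, 0.34, 1.76]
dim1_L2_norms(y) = [2.69, 0.16, 1.37]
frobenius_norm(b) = 3.50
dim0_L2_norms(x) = [0.51, 0.48]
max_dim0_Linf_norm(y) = 2.1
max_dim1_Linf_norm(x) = 0.5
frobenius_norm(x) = 0.69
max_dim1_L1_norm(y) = 3.78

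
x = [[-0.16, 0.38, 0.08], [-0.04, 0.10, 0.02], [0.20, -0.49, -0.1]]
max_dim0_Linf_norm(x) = 0.49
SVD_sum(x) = [[-0.16, 0.38, 0.08], [-0.04, 0.10, 0.02], [0.2, -0.49, -0.10]] + [[-0.00, -0.00, 0.0], [0.00, 0.00, -0.00], [-0.00, -0.00, 0.0]] + [[0.00,  0.0,  0.00], [0.0,  0.00,  0.00], [0.0,  0.00,  0.00]]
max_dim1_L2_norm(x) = 0.54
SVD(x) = [[-0.61, 0.78, 0.16], [-0.16, -0.31, 0.94], [0.78, 0.54, 0.31]] @ diag([0.6917245568144283, 0.004139746354882539, 2.048786603813024e-18]) @ [[0.37, -0.91, -0.19],[-0.81, -0.42, 0.41],[0.45, 0.00, 0.89]]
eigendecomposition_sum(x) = [[-0.16,0.37,0.08], [-0.04,0.09,0.02], [0.2,-0.46,-0.10]] + [[0.00, 0.00, 0.0],[-0.00, -0.0, -0.0],[0.0, 0.00, 0.0]] + [[-0.00, 0.01, 0.00], [-0.0, 0.01, 0.0], [0.0, -0.03, -0.00]]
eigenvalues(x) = [-0.17, 0.0, 0.01]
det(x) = 0.00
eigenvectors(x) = [[0.62, 0.45, 0.19], [0.15, -0.0, 0.28], [-0.77, 0.89, -0.94]]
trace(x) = -0.16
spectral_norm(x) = 0.69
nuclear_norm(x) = 0.70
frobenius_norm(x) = 0.69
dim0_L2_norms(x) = [0.26, 0.63, 0.13]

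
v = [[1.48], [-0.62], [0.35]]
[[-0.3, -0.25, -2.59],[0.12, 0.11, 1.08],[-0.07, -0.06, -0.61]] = v @ [[-0.20, -0.17, -1.75]]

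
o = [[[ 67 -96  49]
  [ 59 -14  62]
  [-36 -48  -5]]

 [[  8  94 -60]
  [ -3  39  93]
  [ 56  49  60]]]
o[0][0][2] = 49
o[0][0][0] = 67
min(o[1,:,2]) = -60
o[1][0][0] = 8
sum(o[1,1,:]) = 129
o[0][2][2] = -5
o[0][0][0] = 67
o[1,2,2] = 60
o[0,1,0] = 59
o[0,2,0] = -36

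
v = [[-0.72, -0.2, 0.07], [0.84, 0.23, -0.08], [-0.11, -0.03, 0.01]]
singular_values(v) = [1.16, 0.0, 0.0]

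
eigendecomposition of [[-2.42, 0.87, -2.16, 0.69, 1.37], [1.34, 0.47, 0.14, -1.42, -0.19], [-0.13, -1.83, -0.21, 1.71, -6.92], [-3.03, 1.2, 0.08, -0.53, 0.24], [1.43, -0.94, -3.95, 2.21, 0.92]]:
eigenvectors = [[(0.29+0j), -0.33-0.26j, (-0.33+0.26j), (-0.25+0j), (-0.23+0j)], [0.06+0.00j, 0.06+0.01j, (0.06-0.01j), -0.90+0.00j, -0.75+0.00j], [-0.73+0.00j, (-0.72+0j), -0.72-0.00j, -0.02+0.00j, (-0.21+0j)], [-0.11+0.00j, -0.14-0.30j, -0.14+0.30j, -0.30+0.00j, (-0.58+0j)], [(0.6+0j), (-0.43+0.08j), (-0.43-0.08j), (0.17+0j), (0.06+0j)]]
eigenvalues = [(5.92+0j), (-3.97+1.49j), (-3.97-1.49j), (0.41+0j), (-0.16+0j)]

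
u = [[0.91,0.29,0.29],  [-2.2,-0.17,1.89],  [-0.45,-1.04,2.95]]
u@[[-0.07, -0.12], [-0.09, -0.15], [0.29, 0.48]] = [[-0.01, -0.01], [0.72, 1.20], [0.98, 1.63]]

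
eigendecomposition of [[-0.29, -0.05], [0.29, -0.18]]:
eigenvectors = [[0.18-0.34j, 0.18+0.34j], [(-0.92+0j), (-0.92-0j)]]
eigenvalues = [(-0.23+0.11j), (-0.23-0.11j)]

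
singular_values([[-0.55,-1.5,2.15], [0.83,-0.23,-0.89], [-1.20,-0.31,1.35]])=[3.26, 1.19, 0.19]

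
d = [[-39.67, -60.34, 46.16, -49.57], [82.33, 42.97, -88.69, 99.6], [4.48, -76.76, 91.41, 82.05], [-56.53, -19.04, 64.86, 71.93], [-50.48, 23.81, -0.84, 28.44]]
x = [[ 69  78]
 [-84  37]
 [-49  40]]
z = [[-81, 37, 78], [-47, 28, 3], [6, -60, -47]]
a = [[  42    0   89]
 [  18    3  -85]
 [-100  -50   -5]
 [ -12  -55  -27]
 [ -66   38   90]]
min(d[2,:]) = -76.76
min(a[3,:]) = -55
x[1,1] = 37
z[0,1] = 37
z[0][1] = 37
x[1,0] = -84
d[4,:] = [-50.48, 23.81, -0.84, 28.44]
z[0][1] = 37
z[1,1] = 28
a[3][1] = -55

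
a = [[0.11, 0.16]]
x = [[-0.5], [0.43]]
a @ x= [[0.01]]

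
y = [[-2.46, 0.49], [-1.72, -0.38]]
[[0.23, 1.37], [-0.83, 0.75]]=y @ [[0.18, -0.50], [1.38, 0.28]]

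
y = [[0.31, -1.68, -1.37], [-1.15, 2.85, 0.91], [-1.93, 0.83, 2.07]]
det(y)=-5.682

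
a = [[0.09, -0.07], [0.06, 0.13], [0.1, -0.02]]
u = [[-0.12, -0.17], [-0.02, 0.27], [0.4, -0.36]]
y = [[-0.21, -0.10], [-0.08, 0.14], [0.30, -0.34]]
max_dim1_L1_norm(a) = 0.19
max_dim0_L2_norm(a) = 0.15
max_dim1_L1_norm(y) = 0.64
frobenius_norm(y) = 0.53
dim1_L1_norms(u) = [0.29, 0.29, 0.76]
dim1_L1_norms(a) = [0.16, 0.19, 0.12]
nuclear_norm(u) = 0.85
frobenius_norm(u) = 0.64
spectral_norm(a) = 0.15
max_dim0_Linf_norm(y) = 0.34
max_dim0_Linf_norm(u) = 0.4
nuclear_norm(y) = 0.71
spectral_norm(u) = 0.58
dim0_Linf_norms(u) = [0.4, 0.36]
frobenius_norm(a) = 0.21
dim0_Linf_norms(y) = [0.3, 0.34]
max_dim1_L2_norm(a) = 0.14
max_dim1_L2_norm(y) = 0.45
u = a + y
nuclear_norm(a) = 0.30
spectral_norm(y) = 0.48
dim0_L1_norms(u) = [0.54, 0.8]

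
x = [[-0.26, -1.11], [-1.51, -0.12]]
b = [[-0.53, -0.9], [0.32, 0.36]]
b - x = [[-0.27, 0.21], [1.83, 0.48]]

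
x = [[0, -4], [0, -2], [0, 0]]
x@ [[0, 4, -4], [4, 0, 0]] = [[-16, 0, 0], [-8, 0, 0], [0, 0, 0]]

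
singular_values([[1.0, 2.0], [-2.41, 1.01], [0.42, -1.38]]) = [2.82, 2.44]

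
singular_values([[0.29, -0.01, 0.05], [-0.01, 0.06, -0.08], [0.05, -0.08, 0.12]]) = [0.31, 0.16, 0.0]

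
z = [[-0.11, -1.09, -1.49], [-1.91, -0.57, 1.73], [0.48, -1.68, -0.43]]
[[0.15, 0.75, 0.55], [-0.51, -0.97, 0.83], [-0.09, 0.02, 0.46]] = z@[[0.06,-0.06,-0.39], [0.12,0.12,-0.37], [-0.19,-0.59,-0.07]]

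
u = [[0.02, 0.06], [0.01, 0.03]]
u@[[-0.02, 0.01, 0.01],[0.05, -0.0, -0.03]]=[[0.0, 0.00, -0.00], [0.00, 0.0, -0.0]]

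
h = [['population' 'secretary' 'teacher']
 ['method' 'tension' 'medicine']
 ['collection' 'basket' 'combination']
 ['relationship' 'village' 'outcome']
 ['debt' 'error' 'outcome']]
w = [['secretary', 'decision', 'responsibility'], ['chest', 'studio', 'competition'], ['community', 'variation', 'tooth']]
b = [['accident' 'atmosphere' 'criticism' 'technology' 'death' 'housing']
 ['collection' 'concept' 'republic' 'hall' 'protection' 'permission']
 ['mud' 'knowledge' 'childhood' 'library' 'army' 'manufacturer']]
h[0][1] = 'secretary'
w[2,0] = 'community'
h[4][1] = 'error'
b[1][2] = 'republic'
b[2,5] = 'manufacturer'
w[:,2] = ['responsibility', 'competition', 'tooth']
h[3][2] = 'outcome'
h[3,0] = 'relationship'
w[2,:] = ['community', 'variation', 'tooth']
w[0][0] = 'secretary'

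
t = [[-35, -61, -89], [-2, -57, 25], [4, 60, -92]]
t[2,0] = 4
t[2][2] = -92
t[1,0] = -2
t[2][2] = -92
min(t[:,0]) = -35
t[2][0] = 4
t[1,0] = -2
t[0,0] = -35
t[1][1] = -57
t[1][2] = 25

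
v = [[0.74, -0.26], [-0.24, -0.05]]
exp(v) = [[2.15, -0.38], [-0.35, 0.99]]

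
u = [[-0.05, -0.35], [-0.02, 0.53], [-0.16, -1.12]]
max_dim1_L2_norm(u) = 1.13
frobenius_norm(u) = 1.30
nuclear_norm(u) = 1.38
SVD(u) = [[0.27, 0.12], [-0.40, 0.91], [0.87, 0.39]] @ diag([1.2956798154996243, 0.08668226869930891]) @ [[-0.11, -0.99], [-0.99, 0.11]]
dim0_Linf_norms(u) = [0.16, 1.12]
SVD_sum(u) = [[-0.04,-0.35], [0.06,0.52], [-0.13,-1.12]] + [[-0.01, 0.0], [-0.08, 0.01], [-0.03, 0.0]]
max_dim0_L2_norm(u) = 1.29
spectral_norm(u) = 1.30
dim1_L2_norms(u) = [0.35, 0.53, 1.13]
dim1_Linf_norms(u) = [0.35, 0.53, 1.12]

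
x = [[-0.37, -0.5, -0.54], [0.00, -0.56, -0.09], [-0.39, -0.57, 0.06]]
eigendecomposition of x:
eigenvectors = [[-0.55, -0.84, -0.89], [-0.08, -0.19, 0.28], [0.83, -0.5, -0.37]]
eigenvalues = [0.37, -0.8, -0.44]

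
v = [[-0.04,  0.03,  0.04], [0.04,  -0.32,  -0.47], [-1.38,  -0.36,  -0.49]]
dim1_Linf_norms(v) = [0.04, 0.47, 1.38]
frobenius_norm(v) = 1.61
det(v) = 0.00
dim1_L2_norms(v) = [0.06, 0.57, 1.51]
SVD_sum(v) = [[-0.01,-0.0,-0.0],[-0.2,-0.06,-0.08],[-1.35,-0.40,-0.55]] + [[-0.03, 0.03, 0.05], [0.24, -0.26, -0.39], [-0.03, 0.04, 0.06]] + [[-0.0, 0.0, -0.00],[-0.00, 0.00, -0.0],[0.00, -0.00, 0.00]]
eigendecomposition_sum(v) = [[0.09,0.03,0.05], [-1.0,-0.37,-0.52], [-0.90,-0.33,-0.47]] + [[-0.13,-0.00,-0.01], [0.9,0.03,0.06], [-0.38,-0.01,-0.02]] + [[0.00,0.0,-0.00],[0.14,0.02,-0.01],[-0.10,-0.01,0.0]]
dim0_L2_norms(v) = [1.38, 0.48, 0.68]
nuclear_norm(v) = 2.06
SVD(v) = [[-0.01, 0.12, -0.99], [-0.14, -0.98, -0.11], [-0.99, 0.14, 0.03]] @ diag([1.5220358948090196, 0.5352557805288575, 0.0028256544996439013]) @ [[0.89,0.26,0.36], [-0.45,0.50,0.74], [0.02,-0.83,0.56]]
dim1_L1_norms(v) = [0.11, 0.83, 2.23]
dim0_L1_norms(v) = [1.46, 0.71, 1.0]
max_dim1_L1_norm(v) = 2.23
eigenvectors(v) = [[0.07, 0.14, 0.01],[-0.74, -0.91, 0.81],[-0.67, 0.39, -0.59]]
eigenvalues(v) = [-0.75, -0.13, 0.02]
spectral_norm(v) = 1.52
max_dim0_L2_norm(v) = 1.38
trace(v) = -0.85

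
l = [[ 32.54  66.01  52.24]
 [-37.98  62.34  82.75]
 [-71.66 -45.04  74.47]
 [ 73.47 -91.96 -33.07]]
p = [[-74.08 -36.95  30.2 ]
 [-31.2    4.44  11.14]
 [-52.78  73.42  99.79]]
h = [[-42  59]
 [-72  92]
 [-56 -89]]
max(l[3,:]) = 73.47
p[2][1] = 73.42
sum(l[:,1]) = -8.649999999999963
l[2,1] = -45.04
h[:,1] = [59, 92, -89]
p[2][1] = 73.42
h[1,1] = 92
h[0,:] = [-42, 59]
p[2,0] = -52.78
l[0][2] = 52.24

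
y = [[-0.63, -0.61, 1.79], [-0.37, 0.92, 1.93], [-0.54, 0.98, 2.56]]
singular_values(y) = [3.88, 1.19, 0.0]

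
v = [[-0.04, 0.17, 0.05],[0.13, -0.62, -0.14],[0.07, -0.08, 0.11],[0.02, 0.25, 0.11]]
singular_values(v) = [0.72, 0.16, 0.04]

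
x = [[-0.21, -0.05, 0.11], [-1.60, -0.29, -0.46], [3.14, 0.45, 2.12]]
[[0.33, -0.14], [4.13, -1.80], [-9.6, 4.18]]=x @ [[-2.09,0.91],[-0.67,0.29],[-1.29,0.56]]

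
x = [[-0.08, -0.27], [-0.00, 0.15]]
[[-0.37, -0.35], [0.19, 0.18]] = x@ [[0.36, 0.34], [1.26, 1.19]]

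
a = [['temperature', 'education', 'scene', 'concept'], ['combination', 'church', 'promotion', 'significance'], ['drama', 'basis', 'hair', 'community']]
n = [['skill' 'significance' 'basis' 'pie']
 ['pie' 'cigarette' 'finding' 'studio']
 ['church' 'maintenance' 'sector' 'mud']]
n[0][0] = 'skill'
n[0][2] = 'basis'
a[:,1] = ['education', 'church', 'basis']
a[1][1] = 'church'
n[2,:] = ['church', 'maintenance', 'sector', 'mud']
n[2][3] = 'mud'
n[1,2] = 'finding'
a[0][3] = 'concept'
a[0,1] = 'education'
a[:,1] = ['education', 'church', 'basis']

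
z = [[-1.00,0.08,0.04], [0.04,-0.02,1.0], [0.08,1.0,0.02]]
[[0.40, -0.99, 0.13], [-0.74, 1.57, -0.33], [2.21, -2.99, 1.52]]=z @ [[-0.25, 0.80, -0.02], [2.24, -3.08, 1.53], [-0.69, 1.48, -0.3]]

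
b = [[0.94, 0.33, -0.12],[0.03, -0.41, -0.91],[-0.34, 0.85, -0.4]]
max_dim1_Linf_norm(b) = 0.94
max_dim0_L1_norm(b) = 1.59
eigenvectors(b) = [[(-0.98+0j), (0.09+0.12j), 0.09-0.12j], [(-0.12+0j), -0.70+0.00j, (-0.7-0j)], [0.16+0.00j, -0.02+0.70j, -0.02-0.70j]]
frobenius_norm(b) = 1.73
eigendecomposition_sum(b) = [[0.96-0.00j, 0.13+0.00j, (-0.16-0j)], [(0.12-0j), 0.02+0.00j, -0.02-0.00j], [-0.16+0.00j, (-0.02-0j), (0.03+0j)]] + [[-0.01+0.02j, 0.10-0.02j, 0.02+0.10j], [(-0.05-0.09j), (-0.21+0.44j), (-0.44-0.2j)], [(-0.09+0.04j), (0.44+0.22j), (-0.21+0.44j)]] + [[-0.01-0.02j, 0.10+0.02j, 0.02-0.10j], [-0.05+0.09j, (-0.21-0.44j), -0.44+0.20j], [(-0.09-0.04j), 0.44-0.22j, (-0.21-0.44j)]]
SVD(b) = [[-0.79,-0.49,0.36], [-0.27,0.81,0.51], [-0.54,0.31,-0.78]] @ diag([1.0068427528689134, 0.9989222384177435, 0.9952497337803372]) @ [[-0.56, -0.61, 0.56],[-0.54, -0.23, -0.81],[0.62, -0.76, -0.20]]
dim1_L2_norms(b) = [1.0, 1.0, 1.0]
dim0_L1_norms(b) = [1.31, 1.59, 1.43]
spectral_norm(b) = 1.01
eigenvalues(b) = [(1+0j), (-0.44+0.9j), (-0.44-0.9j)]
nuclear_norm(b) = 3.00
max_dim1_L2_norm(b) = 1.0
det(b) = 1.00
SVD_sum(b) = [[0.45, 0.49, -0.45], [0.16, 0.17, -0.15], [0.31, 0.33, -0.31]] + [[0.27, 0.11, 0.40], [-0.44, -0.19, -0.65], [-0.17, -0.07, -0.25]] + [[0.22,-0.27,-0.07],[0.32,-0.39,-0.1],[-0.48,0.59,0.15]]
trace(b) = 0.13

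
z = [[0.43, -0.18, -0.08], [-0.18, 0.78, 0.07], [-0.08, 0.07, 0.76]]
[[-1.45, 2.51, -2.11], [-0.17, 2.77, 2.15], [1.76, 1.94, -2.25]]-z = [[-1.88, 2.69, -2.03],[0.01, 1.99, 2.08],[1.84, 1.87, -3.01]]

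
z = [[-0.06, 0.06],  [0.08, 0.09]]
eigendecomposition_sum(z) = [[-0.08, 0.03], [0.03, -0.01]] + [[0.02, 0.03], [0.05, 0.10]]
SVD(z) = [[0.08, 1.0],[1.0, -0.08]] @ diag([0.12061917902073589, 0.08456366626609602]) @ [[0.62, 0.78], [-0.78, 0.62]]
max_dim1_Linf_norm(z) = 0.09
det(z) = -0.01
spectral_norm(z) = 0.12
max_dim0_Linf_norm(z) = 0.09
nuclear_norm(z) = 0.21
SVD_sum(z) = [[0.01, 0.01], [0.07, 0.09]] + [[-0.07, 0.05], [0.01, -0.0]]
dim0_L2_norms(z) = [0.1, 0.11]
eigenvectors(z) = [[-0.91, -0.32], [0.41, -0.95]]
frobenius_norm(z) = 0.15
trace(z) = 0.03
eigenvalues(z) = [-0.09, 0.12]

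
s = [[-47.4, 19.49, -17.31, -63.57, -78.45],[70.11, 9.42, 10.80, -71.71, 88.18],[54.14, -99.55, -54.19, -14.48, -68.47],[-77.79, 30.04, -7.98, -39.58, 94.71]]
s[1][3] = -71.71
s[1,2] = 10.8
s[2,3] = -14.48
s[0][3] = -63.57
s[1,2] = 10.8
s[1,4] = 88.18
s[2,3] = -14.48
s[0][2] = -17.31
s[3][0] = -77.79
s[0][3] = -63.57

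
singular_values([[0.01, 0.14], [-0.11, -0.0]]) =[0.14, 0.11]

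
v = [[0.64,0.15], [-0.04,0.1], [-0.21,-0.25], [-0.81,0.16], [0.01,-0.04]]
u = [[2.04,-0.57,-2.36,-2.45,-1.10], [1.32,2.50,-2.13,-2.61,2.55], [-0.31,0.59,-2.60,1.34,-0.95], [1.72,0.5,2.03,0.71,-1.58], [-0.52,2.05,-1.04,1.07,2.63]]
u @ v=[[3.80, 0.49],[3.33, 0.46],[-0.77, 0.91],[0.06, -0.02],[-1.04, 0.45]]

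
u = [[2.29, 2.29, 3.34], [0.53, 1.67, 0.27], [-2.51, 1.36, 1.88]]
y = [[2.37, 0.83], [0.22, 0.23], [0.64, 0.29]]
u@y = [[8.07, 3.4], [1.80, 0.9], [-4.45, -1.23]]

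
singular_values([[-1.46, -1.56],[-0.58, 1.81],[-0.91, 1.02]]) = [2.6, 1.81]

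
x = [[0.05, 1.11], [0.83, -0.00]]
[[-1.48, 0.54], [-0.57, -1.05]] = x @ [[-0.69, -1.26], [-1.30, 0.54]]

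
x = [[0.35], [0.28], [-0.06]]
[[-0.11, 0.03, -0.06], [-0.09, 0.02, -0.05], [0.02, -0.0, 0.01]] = x@[[-0.32, 0.08, -0.18]]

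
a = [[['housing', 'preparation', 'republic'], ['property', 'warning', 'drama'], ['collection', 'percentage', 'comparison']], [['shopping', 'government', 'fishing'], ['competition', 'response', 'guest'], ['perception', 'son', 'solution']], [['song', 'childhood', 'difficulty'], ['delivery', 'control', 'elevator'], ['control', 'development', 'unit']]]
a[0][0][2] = 'republic'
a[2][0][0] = 'song'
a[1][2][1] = 'son'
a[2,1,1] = 'control'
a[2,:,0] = ['song', 'delivery', 'control']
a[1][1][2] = 'guest'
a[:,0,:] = [['housing', 'preparation', 'republic'], ['shopping', 'government', 'fishing'], ['song', 'childhood', 'difficulty']]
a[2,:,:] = [['song', 'childhood', 'difficulty'], ['delivery', 'control', 'elevator'], ['control', 'development', 'unit']]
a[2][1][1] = 'control'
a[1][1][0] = 'competition'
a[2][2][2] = 'unit'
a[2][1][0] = 'delivery'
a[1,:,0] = ['shopping', 'competition', 'perception']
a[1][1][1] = 'response'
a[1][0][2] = 'fishing'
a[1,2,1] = 'son'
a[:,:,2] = [['republic', 'drama', 'comparison'], ['fishing', 'guest', 'solution'], ['difficulty', 'elevator', 'unit']]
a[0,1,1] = 'warning'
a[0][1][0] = 'property'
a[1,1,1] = 'response'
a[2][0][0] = 'song'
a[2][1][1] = 'control'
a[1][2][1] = 'son'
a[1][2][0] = 'perception'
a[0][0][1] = 'preparation'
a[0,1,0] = 'property'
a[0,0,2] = 'republic'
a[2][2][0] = 'control'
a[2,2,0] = 'control'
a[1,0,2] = 'fishing'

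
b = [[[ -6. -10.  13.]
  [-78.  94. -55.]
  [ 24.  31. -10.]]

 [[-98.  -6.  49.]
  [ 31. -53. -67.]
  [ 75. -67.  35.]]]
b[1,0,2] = 49.0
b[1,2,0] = 75.0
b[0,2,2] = -10.0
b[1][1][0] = 31.0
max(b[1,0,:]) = 49.0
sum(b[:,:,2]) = -35.0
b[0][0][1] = -10.0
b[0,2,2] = -10.0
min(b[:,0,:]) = -98.0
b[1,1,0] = 31.0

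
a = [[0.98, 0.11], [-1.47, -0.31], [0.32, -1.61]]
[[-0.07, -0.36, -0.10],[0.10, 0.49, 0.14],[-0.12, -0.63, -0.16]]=a@[[-0.08, -0.40, -0.11], [0.06, 0.31, 0.08]]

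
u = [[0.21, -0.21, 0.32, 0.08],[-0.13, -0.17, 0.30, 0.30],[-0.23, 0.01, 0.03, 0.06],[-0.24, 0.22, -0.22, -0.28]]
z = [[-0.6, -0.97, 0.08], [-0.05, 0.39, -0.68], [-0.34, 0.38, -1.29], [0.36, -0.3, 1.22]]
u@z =[[-0.20, -0.19, -0.16], [0.09, 0.08, 0.08], [0.15, 0.22, 0.01], [0.11, 0.32, -0.23]]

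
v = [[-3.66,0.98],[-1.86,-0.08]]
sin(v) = [[0.05, -0.23], [0.43, -0.78]]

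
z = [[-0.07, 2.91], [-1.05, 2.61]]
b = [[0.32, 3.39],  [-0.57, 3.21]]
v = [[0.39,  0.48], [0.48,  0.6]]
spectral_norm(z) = 3.98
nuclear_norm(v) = 0.99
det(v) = 0.00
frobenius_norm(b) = 4.71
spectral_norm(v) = 0.99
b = v + z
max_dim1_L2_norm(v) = 0.77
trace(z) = 2.54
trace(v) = 0.99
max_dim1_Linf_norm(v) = 0.6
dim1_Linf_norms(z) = [2.91, 2.61]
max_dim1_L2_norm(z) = 2.91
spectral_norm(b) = 4.67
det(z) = 2.87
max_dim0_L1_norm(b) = 6.6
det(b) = 2.96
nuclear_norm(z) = 4.70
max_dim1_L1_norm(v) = 1.08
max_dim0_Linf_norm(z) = 2.91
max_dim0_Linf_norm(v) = 0.6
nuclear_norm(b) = 5.30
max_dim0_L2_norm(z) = 3.91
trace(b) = 3.53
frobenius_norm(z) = 4.05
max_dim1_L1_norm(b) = 3.78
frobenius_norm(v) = 0.99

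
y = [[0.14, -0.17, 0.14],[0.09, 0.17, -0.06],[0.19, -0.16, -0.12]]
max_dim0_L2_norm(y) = 0.29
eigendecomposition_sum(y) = [[-0.03+0.00j, 0.01-0.00j, 0.05-0.00j], [0.02-0.00j, -0.01+0.00j, -0.04+0.00j], [0.10-0.00j, (-0.03+0j), -0.18+0.00j]] + [[0.08+0.05j, -0.09+0.19j, (0.04-0.03j)], [(0.03-0.04j), 0.09+0.07j, -0.01-0.03j], [(0.04+0.03j), (-0.07+0.1j), 0.03-0.01j]] + [[0.08-0.05j, (-0.09-0.19j), 0.04+0.03j], [(0.03+0.04j), 0.09-0.07j, (-0.01+0.03j)], [0.04-0.03j, -0.07-0.10j, 0.03+0.01j]]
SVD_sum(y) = [[0.14, -0.18, 0.02],  [-0.05, 0.07, -0.01],  [0.14, -0.18, 0.02]] + [[-0.05, -0.03, 0.06], [0.09, 0.05, -0.12], [0.08, 0.05, -0.11]] + [[0.05,  0.04,  0.06], [0.05,  0.05,  0.06], [-0.03,  -0.03,  -0.03]]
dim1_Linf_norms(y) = [0.17, 0.17, 0.19]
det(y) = -0.01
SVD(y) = [[-0.68,0.37,-0.63], [0.26,-0.69,-0.68], [-0.68,-0.63,0.38]] @ diag([0.3380387010069978, 0.22625430526730567, 0.13906410740917463]) @ [[-0.6, 0.8, -0.09],  [-0.57, -0.35, 0.74],  [-0.56, -0.49, -0.66]]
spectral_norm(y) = 0.34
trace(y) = 0.19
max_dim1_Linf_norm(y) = 0.19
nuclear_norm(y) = 0.70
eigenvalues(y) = [(-0.21+0j), (0.2+0.1j), (0.2-0.1j)]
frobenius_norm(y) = 0.43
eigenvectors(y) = [[(-0.27+0j), (0.79+0j), (0.79-0j)], [0.21+0.00j, (0.09-0.41j), 0.09+0.41j], [(0.94+0j), (0.44+0.07j), (0.44-0.07j)]]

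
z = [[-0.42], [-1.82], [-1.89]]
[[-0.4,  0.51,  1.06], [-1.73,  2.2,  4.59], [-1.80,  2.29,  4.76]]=z@[[0.95, -1.21, -2.52]]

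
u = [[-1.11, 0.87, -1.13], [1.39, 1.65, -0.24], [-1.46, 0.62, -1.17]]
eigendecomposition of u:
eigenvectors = [[0.65, -0.42, 0.24], [-0.17, 0.47, 0.97], [0.74, 0.78, 0.08]]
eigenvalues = [-2.61, -0.0, 1.98]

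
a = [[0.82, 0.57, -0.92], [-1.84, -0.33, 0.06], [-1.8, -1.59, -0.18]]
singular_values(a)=[3.11, 0.92, 0.79]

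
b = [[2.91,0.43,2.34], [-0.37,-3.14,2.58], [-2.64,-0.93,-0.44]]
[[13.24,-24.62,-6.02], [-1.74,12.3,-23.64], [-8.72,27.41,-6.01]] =b @ [[1.91, -10.79, 2.51],  [2.63, -0.23, 2.22],  [2.80, 2.94, -6.1]]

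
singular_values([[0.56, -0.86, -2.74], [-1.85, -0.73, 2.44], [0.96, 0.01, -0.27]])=[4.1, 1.54, 0.53]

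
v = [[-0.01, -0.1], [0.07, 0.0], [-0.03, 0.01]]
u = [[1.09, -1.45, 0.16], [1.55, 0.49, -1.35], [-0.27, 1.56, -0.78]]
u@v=[[-0.12, -0.11], [0.06, -0.17], [0.14, 0.02]]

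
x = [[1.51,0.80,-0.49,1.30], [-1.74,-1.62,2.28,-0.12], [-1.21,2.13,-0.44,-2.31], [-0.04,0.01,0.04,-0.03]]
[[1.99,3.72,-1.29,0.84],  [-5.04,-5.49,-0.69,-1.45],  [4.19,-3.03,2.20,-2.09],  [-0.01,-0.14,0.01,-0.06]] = x@[[1.07, 1.00, 0.34, 1.25], [1.63, 0.01, -0.28, -0.78], [-0.28, -1.58, -0.31, -0.26], [-0.82, 1.10, -1.33, -0.42]]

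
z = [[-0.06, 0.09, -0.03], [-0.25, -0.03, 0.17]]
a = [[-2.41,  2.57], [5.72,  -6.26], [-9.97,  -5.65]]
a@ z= [[-0.5,-0.29,0.51], [1.22,0.7,-1.24], [2.01,-0.73,-0.66]]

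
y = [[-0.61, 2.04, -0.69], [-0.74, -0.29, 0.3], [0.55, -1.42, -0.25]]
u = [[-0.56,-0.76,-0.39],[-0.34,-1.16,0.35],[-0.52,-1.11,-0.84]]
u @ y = [[0.69, -0.37, 0.26], [1.26, -0.85, -0.20], [0.68, 0.45, 0.24]]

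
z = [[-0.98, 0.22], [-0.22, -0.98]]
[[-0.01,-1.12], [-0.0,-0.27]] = z @ [[0.01, 1.15], [0.00, 0.02]]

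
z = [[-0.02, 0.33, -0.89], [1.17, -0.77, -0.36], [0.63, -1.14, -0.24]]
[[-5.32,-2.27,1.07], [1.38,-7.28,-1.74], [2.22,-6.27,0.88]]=z @ [[1.20, -3.10, -3.67],[-2.35, 3.0, -2.38],[5.08, 3.73, -2.00]]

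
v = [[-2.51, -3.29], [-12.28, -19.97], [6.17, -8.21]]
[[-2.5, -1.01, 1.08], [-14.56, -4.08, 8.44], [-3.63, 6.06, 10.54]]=v @ [[0.21, 0.69, 0.63], [0.60, -0.22, -0.81]]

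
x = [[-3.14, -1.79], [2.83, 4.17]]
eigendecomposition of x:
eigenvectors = [[-0.92, 0.26], [0.4, -0.96]]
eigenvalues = [-2.36, 3.39]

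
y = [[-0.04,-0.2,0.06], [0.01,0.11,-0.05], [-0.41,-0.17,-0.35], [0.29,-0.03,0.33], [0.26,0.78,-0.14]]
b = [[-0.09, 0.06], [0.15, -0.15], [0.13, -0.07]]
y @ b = [[-0.02, 0.02], [0.01, -0.01], [-0.03, 0.03], [0.01, -0.0], [0.08, -0.09]]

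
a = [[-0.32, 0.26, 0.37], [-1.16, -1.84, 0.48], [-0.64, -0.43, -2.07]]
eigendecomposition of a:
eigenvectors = [[(-0.7+0j), (0.07+0.16j), (0.07-0.16j)],  [0.71+0.00j, (-0.82+0j), (-0.82-0j)],  [(0.1+0j), 0.08-0.54j, 0.08+0.54j]]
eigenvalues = [(-0.64+0j), (-1.8+0.54j), (-1.8-0.54j)]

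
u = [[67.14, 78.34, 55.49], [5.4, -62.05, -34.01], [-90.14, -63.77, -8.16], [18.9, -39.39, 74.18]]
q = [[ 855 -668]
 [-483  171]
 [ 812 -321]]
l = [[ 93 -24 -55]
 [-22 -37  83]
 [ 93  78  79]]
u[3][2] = 74.18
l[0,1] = -24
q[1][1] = 171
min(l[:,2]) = -55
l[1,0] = -22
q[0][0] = 855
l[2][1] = 78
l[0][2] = -55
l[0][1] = -24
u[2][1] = -63.77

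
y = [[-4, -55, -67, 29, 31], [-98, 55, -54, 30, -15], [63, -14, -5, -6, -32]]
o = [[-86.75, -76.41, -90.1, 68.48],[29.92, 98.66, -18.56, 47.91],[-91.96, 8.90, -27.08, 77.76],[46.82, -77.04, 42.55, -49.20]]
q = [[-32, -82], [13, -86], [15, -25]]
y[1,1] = 55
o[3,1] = -77.04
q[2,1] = -25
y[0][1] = -55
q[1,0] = 13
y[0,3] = 29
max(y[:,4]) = 31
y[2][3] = -6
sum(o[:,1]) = -45.89000000000001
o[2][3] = 77.76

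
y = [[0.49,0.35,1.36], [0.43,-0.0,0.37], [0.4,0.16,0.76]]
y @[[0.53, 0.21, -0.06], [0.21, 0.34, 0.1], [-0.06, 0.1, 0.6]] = [[0.25, 0.36, 0.82], [0.21, 0.13, 0.2], [0.20, 0.21, 0.45]]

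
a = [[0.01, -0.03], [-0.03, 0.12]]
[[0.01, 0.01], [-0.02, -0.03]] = a@[[0.71, -0.05], [0.02, -0.27]]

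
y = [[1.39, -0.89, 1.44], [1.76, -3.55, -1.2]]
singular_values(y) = [4.27, 1.92]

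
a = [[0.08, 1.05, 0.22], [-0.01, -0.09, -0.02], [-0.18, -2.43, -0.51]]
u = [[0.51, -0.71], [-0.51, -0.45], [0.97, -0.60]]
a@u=[[-0.28, -0.66],[0.02, 0.06],[0.65, 1.53]]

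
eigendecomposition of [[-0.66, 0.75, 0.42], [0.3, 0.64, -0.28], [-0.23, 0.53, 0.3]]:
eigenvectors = [[-0.94, 0.54, 0.53],  [0.15, 0.61, 0.2],  [-0.31, 0.58, 0.82]]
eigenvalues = [-0.64, 0.64, 0.28]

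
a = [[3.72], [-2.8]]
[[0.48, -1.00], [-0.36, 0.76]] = a@ [[0.13, -0.27]]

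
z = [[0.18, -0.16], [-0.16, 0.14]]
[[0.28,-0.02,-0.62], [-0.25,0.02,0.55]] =z @[[2.16, -0.91, -2.95], [0.67, -0.9, 0.54]]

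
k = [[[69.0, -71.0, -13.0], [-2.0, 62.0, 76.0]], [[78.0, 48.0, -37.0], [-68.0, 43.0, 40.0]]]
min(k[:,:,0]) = -68.0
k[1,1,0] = -68.0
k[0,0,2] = -13.0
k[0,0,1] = -71.0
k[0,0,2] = -13.0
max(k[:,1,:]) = 76.0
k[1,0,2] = -37.0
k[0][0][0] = 69.0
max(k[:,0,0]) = 78.0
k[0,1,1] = 62.0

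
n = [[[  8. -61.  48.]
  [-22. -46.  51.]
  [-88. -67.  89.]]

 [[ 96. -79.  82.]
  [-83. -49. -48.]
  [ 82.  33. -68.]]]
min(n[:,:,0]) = -88.0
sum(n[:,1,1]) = -95.0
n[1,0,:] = [96.0, -79.0, 82.0]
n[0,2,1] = -67.0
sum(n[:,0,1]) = -140.0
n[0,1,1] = -46.0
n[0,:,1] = [-61.0, -46.0, -67.0]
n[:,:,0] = [[8.0, -22.0, -88.0], [96.0, -83.0, 82.0]]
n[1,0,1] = -79.0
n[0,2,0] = -88.0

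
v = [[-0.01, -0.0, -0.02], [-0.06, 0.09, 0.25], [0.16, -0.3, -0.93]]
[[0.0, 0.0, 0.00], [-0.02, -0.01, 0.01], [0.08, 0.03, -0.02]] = v@[[0.07, 0.01, -0.15], [0.1, -0.04, 0.06], [-0.11, -0.02, -0.02]]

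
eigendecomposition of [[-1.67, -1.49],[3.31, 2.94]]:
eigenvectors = [[-0.66, 0.45], [0.75, -0.89]]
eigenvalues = [0.02, 1.25]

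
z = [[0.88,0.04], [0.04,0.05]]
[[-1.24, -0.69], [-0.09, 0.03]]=z@[[-1.37, -0.84],[-0.79, 1.29]]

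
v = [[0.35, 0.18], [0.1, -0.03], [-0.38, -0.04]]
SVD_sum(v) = [[0.37, 0.11], [0.08, 0.02], [-0.36, -0.1]] + [[-0.02, 0.07], [0.02, -0.05], [-0.02, 0.06]]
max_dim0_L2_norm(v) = 0.53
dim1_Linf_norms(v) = [0.35, 0.1, 0.38]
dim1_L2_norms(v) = [0.39, 0.1, 0.38]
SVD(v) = [[-0.71, 0.66], [-0.16, -0.49], [0.69, 0.57]] @ diag([0.5462272154829975, 0.11591302371041423]) @ [[-0.96, -0.27], [-0.27, 0.96]]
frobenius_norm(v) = 0.56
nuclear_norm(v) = 0.66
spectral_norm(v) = 0.55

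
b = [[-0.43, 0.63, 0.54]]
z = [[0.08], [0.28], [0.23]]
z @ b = [[-0.03, 0.05, 0.04], [-0.12, 0.18, 0.15], [-0.10, 0.14, 0.12]]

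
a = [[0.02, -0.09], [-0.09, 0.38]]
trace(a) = 0.40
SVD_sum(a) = [[0.02, -0.09],  [-0.09, 0.38]] + [[-0.0, -0.0], [-0.0, -0.0]]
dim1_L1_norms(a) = [0.11, 0.47]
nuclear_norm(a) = 0.40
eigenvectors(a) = [[-0.97, 0.23], [-0.23, -0.97]]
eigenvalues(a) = [-0.0, 0.4]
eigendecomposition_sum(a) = [[-0.0, -0.0], [-0.00, -0.0]] + [[0.02, -0.09], [-0.09, 0.38]]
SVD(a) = [[-0.23,0.97], [0.97,0.23]] @ diag([0.40124611797498105, 0.001246117974981049]) @ [[-0.23, 0.97], [-0.97, -0.23]]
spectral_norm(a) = 0.40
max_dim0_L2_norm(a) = 0.39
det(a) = -0.00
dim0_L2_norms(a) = [0.09, 0.39]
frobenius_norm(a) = 0.40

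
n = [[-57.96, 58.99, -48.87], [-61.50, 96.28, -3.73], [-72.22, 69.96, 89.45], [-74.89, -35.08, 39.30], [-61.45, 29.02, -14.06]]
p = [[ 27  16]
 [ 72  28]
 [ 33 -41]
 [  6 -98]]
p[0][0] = 27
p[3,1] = -98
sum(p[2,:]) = -8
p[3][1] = -98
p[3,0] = 6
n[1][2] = -3.73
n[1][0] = -61.5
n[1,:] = [-61.5, 96.28, -3.73]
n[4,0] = -61.45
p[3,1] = -98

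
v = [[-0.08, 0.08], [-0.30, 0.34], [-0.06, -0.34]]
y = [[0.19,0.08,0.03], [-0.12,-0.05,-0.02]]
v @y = [[-0.02, -0.01, -0.00], [-0.10, -0.04, -0.02], [0.03, 0.01, 0.01]]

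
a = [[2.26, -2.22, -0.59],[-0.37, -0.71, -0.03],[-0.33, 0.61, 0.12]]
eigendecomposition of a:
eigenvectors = [[-0.98, 0.50, 0.14],[0.11, 0.81, -0.12],[0.16, -0.31, 0.98]]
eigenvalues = [2.6, -0.93, 0.0]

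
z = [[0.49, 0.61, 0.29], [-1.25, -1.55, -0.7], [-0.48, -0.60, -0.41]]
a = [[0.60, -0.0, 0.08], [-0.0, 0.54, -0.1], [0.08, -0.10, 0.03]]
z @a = [[0.32,0.30,-0.01], [-0.81,-0.77,0.03], [-0.32,-0.28,0.01]]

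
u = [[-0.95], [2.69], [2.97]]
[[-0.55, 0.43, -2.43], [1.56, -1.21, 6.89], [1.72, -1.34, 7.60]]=u @ [[0.58, -0.45, 2.56]]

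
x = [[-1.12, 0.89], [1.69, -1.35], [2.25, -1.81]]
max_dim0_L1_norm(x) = 5.06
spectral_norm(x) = 3.88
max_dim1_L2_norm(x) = 2.89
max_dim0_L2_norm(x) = 3.03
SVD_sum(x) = [[-1.12, 0.89], [1.69, -1.35], [2.25, -1.81]] + [[-0.0, -0.00], [0.00, 0.0], [-0.0, -0.00]]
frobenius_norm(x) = 3.88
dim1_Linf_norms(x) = [1.12, 1.69, 2.25]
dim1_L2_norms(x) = [1.43, 2.16, 2.89]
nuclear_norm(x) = 3.89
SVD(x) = [[-0.37,0.68], [0.56,-0.39], [0.74,0.63]] @ diag([3.8811886007148035, 0.008662891056858621]) @ [[0.78,-0.63],  [-0.63,-0.78]]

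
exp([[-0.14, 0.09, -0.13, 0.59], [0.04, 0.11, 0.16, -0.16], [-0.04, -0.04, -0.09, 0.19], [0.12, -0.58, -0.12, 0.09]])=[[0.9, -0.08, -0.15, 0.57], [0.03, 1.16, 0.17, -0.15], [-0.03, -0.1, 0.9, 0.19], [0.11, -0.65, -0.18, 1.16]]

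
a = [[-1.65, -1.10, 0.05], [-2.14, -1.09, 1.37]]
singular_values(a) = [3.31, 0.8]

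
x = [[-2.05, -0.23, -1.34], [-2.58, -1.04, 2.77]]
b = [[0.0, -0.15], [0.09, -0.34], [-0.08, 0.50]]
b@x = [[0.39, 0.16, -0.42], [0.69, 0.33, -1.06], [-1.13, -0.50, 1.49]]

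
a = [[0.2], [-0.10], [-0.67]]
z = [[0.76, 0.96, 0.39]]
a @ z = [[0.15, 0.19, 0.08], [-0.08, -0.10, -0.04], [-0.51, -0.64, -0.26]]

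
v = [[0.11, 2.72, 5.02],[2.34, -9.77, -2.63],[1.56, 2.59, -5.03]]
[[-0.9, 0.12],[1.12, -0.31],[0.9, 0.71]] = v@ [[0.13,0.21], [-0.04,0.09], [-0.16,-0.03]]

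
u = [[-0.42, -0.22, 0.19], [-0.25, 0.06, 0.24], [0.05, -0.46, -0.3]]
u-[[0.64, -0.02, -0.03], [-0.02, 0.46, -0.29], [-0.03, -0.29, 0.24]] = [[-1.06, -0.2, 0.22], [-0.23, -0.4, 0.53], [0.08, -0.17, -0.54]]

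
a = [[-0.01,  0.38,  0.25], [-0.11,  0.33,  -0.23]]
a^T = [[-0.01, -0.11],[0.38, 0.33],[0.25, -0.23]]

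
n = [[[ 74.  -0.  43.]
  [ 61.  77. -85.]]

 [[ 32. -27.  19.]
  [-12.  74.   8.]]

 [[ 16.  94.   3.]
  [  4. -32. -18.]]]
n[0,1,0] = 61.0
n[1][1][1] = 74.0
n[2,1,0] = 4.0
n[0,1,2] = -85.0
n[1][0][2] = 19.0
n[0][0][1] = -0.0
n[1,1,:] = [-12.0, 74.0, 8.0]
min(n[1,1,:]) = -12.0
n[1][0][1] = -27.0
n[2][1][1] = -32.0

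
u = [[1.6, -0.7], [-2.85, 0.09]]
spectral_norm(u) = 3.30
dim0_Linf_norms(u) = [2.85, 0.7]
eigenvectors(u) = [[0.64, 0.28], [-0.77, 0.96]]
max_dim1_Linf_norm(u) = 2.85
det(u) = -1.85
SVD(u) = [[-0.51,0.86], [0.86,0.51]] @ diag([3.2962501039437986, 0.561547195033948]) @ [[-0.99, 0.13], [-0.13, -0.99]]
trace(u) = 1.69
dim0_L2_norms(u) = [3.27, 0.71]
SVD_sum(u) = [[1.66, -0.22], [-2.81, 0.37]] + [[-0.06, -0.48],[-0.04, -0.28]]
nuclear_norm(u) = 3.86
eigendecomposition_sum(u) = [[1.8,-0.53], [-2.18,0.65]] + [[-0.20,-0.17], [-0.67,-0.56]]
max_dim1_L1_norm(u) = 2.94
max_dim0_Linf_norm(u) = 2.85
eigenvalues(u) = [2.45, -0.76]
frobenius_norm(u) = 3.34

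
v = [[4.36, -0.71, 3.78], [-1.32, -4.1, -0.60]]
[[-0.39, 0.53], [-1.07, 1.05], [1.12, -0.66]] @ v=[[-2.40, -1.9, -1.79], [-6.05, -3.55, -4.67], [5.75, 1.91, 4.63]]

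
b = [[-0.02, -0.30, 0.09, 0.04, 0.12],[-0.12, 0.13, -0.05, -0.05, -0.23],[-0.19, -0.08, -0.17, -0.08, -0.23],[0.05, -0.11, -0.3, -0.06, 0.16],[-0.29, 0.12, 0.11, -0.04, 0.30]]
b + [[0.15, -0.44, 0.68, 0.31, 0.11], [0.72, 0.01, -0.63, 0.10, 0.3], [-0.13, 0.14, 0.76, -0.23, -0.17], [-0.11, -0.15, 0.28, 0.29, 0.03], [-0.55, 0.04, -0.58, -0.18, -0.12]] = [[0.13, -0.74, 0.77, 0.35, 0.23], [0.6, 0.14, -0.68, 0.05, 0.07], [-0.32, 0.06, 0.59, -0.31, -0.4], [-0.06, -0.26, -0.02, 0.23, 0.19], [-0.84, 0.16, -0.47, -0.22, 0.18]]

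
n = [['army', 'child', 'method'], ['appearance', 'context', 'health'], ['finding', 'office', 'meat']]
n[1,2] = 'health'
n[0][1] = 'child'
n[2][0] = 'finding'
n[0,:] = ['army', 'child', 'method']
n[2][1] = 'office'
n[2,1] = 'office'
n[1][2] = 'health'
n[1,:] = ['appearance', 'context', 'health']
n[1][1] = 'context'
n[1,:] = ['appearance', 'context', 'health']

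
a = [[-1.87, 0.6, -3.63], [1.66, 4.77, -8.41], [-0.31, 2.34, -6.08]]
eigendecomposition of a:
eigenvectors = [[-0.11, 0.6, 0.67], [0.96, -0.73, 0.42], [0.28, -0.34, 0.61]]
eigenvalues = [2.17, -0.54, -4.81]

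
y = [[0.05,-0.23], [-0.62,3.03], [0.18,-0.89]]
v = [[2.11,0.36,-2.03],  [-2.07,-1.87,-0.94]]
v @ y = [[-0.48, 2.41], [0.89, -4.35]]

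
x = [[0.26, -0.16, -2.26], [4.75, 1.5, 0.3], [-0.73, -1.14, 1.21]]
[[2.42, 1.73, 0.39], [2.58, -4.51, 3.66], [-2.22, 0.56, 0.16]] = x @ [[0.44,-0.61,1.02], [0.54,-0.92,-0.79], [-1.06,-0.77,-0.00]]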